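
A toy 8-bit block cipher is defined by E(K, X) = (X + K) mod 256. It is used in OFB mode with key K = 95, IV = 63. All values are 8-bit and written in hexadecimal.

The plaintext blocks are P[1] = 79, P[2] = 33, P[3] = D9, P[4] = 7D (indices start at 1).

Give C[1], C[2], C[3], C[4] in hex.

OFB encryption: S_i = E(K, S_{i−1}) with S_{0} = IV; C_i = P_i ⊕ S_i.
C[1]: S = E(K, 63) = F8; 79 ⊕ F8 = 81.
C[2]: S = E(K, F8) = 8D; 33 ⊕ 8D = BE.
C[3]: S = E(K, 8D) = 22; D9 ⊕ 22 = FB.
C[4]: S = E(K, 22) = B7; 7D ⊕ B7 = CA.

C[1] = 81, C[2] = BE, C[3] = FB, C[4] = CA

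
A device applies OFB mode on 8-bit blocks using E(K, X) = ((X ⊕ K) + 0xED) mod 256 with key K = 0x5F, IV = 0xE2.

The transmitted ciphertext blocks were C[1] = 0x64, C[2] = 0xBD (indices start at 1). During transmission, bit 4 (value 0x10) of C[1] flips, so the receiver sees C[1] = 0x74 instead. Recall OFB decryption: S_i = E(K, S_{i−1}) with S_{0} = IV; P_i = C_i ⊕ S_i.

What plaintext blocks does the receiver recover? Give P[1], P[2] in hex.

P[1] = 0xDE, P[2] = 0x5F

Only C[1] changed, to 0x74. In OFB, a change in C_i flips the same bit in P_i only; the keystream is unaffected. Decrypting the received ciphertext:
P[1]: S = E(K, 0xE2) = 0xAA; 0x74 ⊕ 0xAA = 0xDE.
P[2]: S = E(K, 0xAA) = 0xE2; 0xBD ⊕ 0xE2 = 0x5F.
Blocks that differ from the original plaintext: P[1].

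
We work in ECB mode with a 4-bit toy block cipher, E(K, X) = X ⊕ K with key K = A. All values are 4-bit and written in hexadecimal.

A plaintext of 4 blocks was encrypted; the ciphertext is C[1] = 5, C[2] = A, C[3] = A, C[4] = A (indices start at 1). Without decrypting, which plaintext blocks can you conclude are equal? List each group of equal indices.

P[2] = P[3] = P[4]

ECB encrypts each block independently with the same key, so equal ciphertext blocks imply equal plaintext blocks.
C[2] = C[3] = C[4] = A, so P[2] = P[3] = P[4].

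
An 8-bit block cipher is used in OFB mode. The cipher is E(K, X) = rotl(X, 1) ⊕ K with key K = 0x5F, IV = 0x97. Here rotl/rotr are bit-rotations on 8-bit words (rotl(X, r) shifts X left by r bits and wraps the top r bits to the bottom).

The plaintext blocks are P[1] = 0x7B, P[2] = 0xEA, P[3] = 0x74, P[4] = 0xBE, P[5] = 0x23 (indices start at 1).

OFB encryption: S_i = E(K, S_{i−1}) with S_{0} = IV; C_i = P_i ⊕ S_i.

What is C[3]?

C[1]: S = E(K, 0x97) = 0x70; 0x7B ⊕ 0x70 = 0x0B.
C[2]: S = E(K, 0x70) = 0xBF; 0xEA ⊕ 0xBF = 0x55.
C[3]: S = E(K, 0xBF) = 0x20; 0x74 ⊕ 0x20 = 0x54.

C[3] = 0x54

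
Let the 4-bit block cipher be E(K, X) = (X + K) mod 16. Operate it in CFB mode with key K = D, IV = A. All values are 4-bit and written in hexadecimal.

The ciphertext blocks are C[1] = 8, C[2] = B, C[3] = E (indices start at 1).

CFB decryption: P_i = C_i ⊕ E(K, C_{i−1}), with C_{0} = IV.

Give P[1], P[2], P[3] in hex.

P[1] = F, P[2] = E, P[3] = 6

P[1]: E(K, A) = 7; 8 ⊕ 7 = F.
P[2]: E(K, 8) = 5; B ⊕ 5 = E.
P[3]: E(K, B) = 8; E ⊕ 8 = 6.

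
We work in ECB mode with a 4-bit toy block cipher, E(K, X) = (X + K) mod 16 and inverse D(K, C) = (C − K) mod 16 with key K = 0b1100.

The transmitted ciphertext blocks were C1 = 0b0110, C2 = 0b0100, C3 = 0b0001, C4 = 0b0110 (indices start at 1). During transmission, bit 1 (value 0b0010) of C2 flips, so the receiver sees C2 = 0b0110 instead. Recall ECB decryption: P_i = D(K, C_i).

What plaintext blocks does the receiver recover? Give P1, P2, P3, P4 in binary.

Only C2 changed, to 0b0110. In ECB, a change in C_i affects only P_i. Decrypting the received ciphertext:
P1: D(K, 0b0110) = 0b1010.
P2: D(K, 0b0110) = 0b1010.
P3: D(K, 0b0001) = 0b0101.
P4: D(K, 0b0110) = 0b1010.
Blocks that differ from the original plaintext: P2.

P1 = 0b1010, P2 = 0b1010, P3 = 0b0101, P4 = 0b1010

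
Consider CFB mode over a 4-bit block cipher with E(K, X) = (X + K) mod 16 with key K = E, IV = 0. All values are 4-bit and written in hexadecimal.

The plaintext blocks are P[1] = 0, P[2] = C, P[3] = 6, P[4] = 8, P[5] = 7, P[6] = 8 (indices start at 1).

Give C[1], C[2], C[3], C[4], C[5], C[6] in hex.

CFB encryption: C_i = P_i ⊕ E(K, C_{i−1}), with C_{0} = IV.
C[1]: E(K, 0) = E; 0 ⊕ E = E.
C[2]: E(K, E) = C; C ⊕ C = 0.
C[3]: E(K, 0) = E; 6 ⊕ E = 8.
C[4]: E(K, 8) = 6; 8 ⊕ 6 = E.
C[5]: E(K, E) = C; 7 ⊕ C = B.
C[6]: E(K, B) = 9; 8 ⊕ 9 = 1.

C[1] = E, C[2] = 0, C[3] = 8, C[4] = E, C[5] = B, C[6] = 1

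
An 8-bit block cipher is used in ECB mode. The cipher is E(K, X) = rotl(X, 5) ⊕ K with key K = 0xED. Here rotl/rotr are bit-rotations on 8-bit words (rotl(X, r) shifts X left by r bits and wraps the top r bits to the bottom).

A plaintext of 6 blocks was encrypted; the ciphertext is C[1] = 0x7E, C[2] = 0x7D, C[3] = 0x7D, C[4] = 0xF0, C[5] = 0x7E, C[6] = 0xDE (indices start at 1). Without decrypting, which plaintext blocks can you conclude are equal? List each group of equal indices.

ECB encrypts each block independently with the same key, so equal ciphertext blocks imply equal plaintext blocks.
C[1] = C[5] = 0x7E, so P[1] = P[5].
C[2] = C[3] = 0x7D, so P[2] = P[3].

P[1] = P[5]; P[2] = P[3]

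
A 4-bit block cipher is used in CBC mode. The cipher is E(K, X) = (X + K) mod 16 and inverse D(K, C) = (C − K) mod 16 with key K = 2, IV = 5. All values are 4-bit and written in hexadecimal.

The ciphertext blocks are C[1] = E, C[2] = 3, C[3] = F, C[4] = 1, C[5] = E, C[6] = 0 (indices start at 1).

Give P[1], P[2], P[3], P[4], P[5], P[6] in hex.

CBC decryption: P_i = D(K, C_i) ⊕ C_{i−1}, with C_{0} = IV.
P[1]: D(K, E) = C; C ⊕ 5 = 9.
P[2]: D(K, 3) = 1; 1 ⊕ E = F.
P[3]: D(K, F) = D; D ⊕ 3 = E.
P[4]: D(K, 1) = F; F ⊕ F = 0.
P[5]: D(K, E) = C; C ⊕ 1 = D.
P[6]: D(K, 0) = E; E ⊕ E = 0.

P[1] = 9, P[2] = F, P[3] = E, P[4] = 0, P[5] = D, P[6] = 0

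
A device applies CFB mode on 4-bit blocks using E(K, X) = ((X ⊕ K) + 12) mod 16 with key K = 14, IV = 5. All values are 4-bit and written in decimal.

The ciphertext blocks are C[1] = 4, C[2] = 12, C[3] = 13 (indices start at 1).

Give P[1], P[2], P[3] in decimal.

CFB decryption: P_i = C_i ⊕ E(K, C_{i−1}), with C_{0} = IV.
P[1]: E(K, 5) = 7; 4 ⊕ 7 = 3.
P[2]: E(K, 4) = 6; 12 ⊕ 6 = 10.
P[3]: E(K, 12) = 14; 13 ⊕ 14 = 3.

P[1] = 3, P[2] = 10, P[3] = 3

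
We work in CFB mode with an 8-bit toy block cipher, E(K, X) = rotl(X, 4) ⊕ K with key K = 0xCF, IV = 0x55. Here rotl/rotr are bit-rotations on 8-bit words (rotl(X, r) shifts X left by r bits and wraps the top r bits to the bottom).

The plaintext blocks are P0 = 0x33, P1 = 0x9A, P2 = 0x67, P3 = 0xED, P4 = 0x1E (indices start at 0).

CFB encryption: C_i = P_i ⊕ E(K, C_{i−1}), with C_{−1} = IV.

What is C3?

C0: E(K, 0x55) = 0x9A; 0x33 ⊕ 0x9A = 0xA9.
C1: E(K, 0xA9) = 0x55; 0x9A ⊕ 0x55 = 0xCF.
C2: E(K, 0xCF) = 0x33; 0x67 ⊕ 0x33 = 0x54.
C3: E(K, 0x54) = 0x8A; 0xED ⊕ 0x8A = 0x67.

C3 = 0x67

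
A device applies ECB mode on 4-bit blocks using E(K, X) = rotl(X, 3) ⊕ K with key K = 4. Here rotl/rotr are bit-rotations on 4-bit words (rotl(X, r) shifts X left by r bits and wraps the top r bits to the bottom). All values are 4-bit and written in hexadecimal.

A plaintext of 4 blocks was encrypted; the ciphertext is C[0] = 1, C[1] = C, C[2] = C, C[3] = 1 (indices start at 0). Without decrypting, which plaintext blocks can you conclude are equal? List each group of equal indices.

ECB encrypts each block independently with the same key, so equal ciphertext blocks imply equal plaintext blocks.
C[0] = C[3] = 1, so P[0] = P[3].
C[1] = C[2] = C, so P[1] = P[2].

P[0] = P[3]; P[1] = P[2]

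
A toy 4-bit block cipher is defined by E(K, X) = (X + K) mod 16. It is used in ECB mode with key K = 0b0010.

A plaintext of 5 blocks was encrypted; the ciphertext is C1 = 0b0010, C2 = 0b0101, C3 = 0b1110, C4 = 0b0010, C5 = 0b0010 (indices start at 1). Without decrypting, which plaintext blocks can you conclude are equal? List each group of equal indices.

ECB encrypts each block independently with the same key, so equal ciphertext blocks imply equal plaintext blocks.
C1 = C4 = C5 = 0b0010, so P1 = P4 = P5.

P1 = P4 = P5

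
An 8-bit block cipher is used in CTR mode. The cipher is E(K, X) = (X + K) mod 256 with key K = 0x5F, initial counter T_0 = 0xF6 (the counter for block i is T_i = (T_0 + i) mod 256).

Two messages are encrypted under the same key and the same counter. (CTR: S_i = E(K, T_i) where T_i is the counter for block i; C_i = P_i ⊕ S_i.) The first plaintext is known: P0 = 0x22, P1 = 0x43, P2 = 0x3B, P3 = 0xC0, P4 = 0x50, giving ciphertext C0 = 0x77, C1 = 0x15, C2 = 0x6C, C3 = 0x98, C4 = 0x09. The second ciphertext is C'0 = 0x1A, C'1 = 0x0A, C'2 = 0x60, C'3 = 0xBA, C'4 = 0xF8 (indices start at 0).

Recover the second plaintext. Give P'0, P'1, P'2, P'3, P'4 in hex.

In CTR with a reused counter, both messages share the same keystream S_i, so C_i ⊕ C'_i = P_i ⊕ P'_i and thus P'_i = P_i ⊕ C_i ⊕ C'_i.
P'0: 0x22 ⊕ 0x77 ⊕ 0x1A = 0x4F.
P'1: 0x43 ⊕ 0x15 ⊕ 0x0A = 0x5C.
P'2: 0x3B ⊕ 0x6C ⊕ 0x60 = 0x37.
P'3: 0xC0 ⊕ 0x98 ⊕ 0xBA = 0xE2.
P'4: 0x50 ⊕ 0x09 ⊕ 0xF8 = 0xA1.

P'0 = 0x4F, P'1 = 0x5C, P'2 = 0x37, P'3 = 0xE2, P'4 = 0xA1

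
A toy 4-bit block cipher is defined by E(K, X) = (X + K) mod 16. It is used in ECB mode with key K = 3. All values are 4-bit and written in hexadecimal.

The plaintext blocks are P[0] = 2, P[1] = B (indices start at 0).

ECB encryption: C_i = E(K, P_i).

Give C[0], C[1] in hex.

C[0]: E(K, 2) = 5.
C[1]: E(K, B) = E.

C[0] = 5, C[1] = E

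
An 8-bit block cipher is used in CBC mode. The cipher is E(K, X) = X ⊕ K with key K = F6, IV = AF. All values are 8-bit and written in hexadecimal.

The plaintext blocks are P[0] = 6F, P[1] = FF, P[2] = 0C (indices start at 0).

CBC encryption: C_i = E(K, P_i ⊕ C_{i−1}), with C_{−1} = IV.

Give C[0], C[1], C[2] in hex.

C[0] = 36, C[1] = 3F, C[2] = C5

C[0]: P[0] ⊕ AF = C0; E(K, C0) = 36.
C[1]: P[1] ⊕ 36 = C9; E(K, C9) = 3F.
C[2]: P[2] ⊕ 3F = 33; E(K, 33) = C5.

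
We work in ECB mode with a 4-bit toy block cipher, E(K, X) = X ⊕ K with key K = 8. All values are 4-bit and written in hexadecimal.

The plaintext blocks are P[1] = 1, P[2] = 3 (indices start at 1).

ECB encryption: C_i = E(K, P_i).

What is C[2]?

C[2] = B

C[2]: E(K, 3) = B.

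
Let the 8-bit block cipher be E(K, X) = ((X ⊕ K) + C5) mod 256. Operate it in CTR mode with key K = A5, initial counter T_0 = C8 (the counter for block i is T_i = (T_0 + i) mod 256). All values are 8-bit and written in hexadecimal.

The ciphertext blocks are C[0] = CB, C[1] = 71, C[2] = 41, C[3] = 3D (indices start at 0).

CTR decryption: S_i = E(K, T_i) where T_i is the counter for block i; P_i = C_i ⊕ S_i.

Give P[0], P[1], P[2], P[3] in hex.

P[0] = F9, P[1] = 40, P[2] = 75, P[3] = 0E

P[0]: T = C8, S = E(K, T) = 32; CB ⊕ 32 = F9.
P[1]: T = C9, S = E(K, T) = 31; 71 ⊕ 31 = 40.
P[2]: T = CA, S = E(K, T) = 34; 41 ⊕ 34 = 75.
P[3]: T = CB, S = E(K, T) = 33; 3D ⊕ 33 = 0E.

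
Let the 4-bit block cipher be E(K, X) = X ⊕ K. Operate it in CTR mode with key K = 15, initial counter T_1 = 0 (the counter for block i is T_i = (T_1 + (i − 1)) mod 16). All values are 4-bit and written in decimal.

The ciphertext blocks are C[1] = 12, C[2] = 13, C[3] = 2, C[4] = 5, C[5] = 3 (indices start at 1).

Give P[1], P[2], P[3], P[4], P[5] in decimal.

P[1] = 3, P[2] = 3, P[3] = 15, P[4] = 9, P[5] = 8

CTR decryption: S_i = E(K, T_i) where T_i is the counter for block i; P_i = C_i ⊕ S_i.
P[1]: T = 0, S = E(K, T) = 15; 12 ⊕ 15 = 3.
P[2]: T = 1, S = E(K, T) = 14; 13 ⊕ 14 = 3.
P[3]: T = 2, S = E(K, T) = 13; 2 ⊕ 13 = 15.
P[4]: T = 3, S = E(K, T) = 12; 5 ⊕ 12 = 9.
P[5]: T = 4, S = E(K, T) = 11; 3 ⊕ 11 = 8.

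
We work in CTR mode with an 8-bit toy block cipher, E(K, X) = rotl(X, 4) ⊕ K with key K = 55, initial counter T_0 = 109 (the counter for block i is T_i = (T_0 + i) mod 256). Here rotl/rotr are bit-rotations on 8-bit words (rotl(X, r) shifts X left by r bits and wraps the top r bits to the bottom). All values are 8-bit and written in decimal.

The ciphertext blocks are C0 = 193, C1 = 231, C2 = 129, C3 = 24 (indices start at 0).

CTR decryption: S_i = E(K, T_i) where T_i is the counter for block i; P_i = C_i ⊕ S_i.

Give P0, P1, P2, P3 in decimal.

P0: T = 109, S = E(K, T) = 225; 193 ⊕ 225 = 32.
P1: T = 110, S = E(K, T) = 209; 231 ⊕ 209 = 54.
P2: T = 111, S = E(K, T) = 193; 129 ⊕ 193 = 64.
P3: T = 112, S = E(K, T) = 48; 24 ⊕ 48 = 40.

P0 = 32, P1 = 54, P2 = 64, P3 = 40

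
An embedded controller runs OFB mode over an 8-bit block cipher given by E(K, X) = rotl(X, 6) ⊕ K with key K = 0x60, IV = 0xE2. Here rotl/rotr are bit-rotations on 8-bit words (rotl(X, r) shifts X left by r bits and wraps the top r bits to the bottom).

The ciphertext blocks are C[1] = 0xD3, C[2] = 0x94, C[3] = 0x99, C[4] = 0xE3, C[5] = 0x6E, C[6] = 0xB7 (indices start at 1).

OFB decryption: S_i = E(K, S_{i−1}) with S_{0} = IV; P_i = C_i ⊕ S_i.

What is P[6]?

P[6] = 0x1E

P[1]: S = E(K, 0xE2) = 0xD8; 0xD3 ⊕ 0xD8 = 0x0B.
P[2]: S = E(K, 0xD8) = 0x56; 0x94 ⊕ 0x56 = 0xC2.
P[3]: S = E(K, 0x56) = 0xF5; 0x99 ⊕ 0xF5 = 0x6C.
P[4]: S = E(K, 0xF5) = 0x1D; 0xE3 ⊕ 0x1D = 0xFE.
P[5]: S = E(K, 0x1D) = 0x27; 0x6E ⊕ 0x27 = 0x49.
P[6]: S = E(K, 0x27) = 0xA9; 0xB7 ⊕ 0xA9 = 0x1E.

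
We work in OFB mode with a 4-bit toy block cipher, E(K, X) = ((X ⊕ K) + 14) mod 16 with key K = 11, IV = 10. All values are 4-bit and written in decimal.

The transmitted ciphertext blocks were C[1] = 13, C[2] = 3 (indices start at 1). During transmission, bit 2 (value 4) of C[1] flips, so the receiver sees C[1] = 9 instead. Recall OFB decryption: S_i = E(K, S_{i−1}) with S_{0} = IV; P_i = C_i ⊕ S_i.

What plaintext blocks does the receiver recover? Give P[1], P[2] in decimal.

P[1] = 6, P[2] = 1

Only C[1] changed, to 9. In OFB, a change in C_i flips the same bit in P_i only; the keystream is unaffected. Decrypting the received ciphertext:
P[1]: S = E(K, 10) = 15; 9 ⊕ 15 = 6.
P[2]: S = E(K, 15) = 2; 3 ⊕ 2 = 1.
Blocks that differ from the original plaintext: P[1].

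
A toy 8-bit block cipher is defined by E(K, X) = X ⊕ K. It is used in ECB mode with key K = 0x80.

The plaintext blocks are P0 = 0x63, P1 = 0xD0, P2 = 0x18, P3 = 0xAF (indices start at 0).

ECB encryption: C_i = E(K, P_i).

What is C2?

C2 = 0x98

C2: E(K, 0x18) = 0x98.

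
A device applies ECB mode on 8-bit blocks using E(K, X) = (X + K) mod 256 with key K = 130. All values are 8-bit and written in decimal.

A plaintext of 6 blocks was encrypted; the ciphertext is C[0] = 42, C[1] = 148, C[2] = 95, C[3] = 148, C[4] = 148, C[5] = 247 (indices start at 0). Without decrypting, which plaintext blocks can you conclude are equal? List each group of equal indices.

ECB encrypts each block independently with the same key, so equal ciphertext blocks imply equal plaintext blocks.
C[1] = C[3] = C[4] = 148, so P[1] = P[3] = P[4].

P[1] = P[3] = P[4]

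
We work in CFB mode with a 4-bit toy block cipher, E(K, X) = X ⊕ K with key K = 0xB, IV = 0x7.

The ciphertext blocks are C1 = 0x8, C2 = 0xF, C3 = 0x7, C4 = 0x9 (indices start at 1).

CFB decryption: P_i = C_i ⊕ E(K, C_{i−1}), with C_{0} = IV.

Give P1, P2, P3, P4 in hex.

P1: E(K, 0x7) = 0xC; 0x8 ⊕ 0xC = 0x4.
P2: E(K, 0x8) = 0x3; 0xF ⊕ 0x3 = 0xC.
P3: E(K, 0xF) = 0x4; 0x7 ⊕ 0x4 = 0x3.
P4: E(K, 0x7) = 0xC; 0x9 ⊕ 0xC = 0x5.

P1 = 0x4, P2 = 0xC, P3 = 0x3, P4 = 0x5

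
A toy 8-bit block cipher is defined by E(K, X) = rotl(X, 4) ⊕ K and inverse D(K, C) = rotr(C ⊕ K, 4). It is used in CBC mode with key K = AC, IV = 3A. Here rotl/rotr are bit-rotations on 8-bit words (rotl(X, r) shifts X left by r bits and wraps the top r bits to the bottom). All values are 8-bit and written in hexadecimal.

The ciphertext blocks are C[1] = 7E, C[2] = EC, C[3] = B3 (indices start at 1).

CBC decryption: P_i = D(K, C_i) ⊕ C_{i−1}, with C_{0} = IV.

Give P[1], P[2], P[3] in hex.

P[1]: D(K, 7E) = 2D; 2D ⊕ 3A = 17.
P[2]: D(K, EC) = 04; 04 ⊕ 7E = 7A.
P[3]: D(K, B3) = F1; F1 ⊕ EC = 1D.

P[1] = 17, P[2] = 7A, P[3] = 1D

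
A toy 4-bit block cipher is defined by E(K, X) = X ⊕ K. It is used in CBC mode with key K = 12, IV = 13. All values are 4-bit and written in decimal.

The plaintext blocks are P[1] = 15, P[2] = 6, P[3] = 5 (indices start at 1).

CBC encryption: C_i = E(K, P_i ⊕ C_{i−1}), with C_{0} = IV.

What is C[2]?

C[1]: P[1] ⊕ 13 = 2; E(K, 2) = 14.
C[2]: P[2] ⊕ 14 = 8; E(K, 8) = 4.

C[2] = 4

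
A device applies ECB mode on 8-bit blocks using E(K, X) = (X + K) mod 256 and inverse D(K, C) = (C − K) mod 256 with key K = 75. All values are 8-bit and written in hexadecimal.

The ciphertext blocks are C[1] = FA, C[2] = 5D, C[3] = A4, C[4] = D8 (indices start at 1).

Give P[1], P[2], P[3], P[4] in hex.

ECB decryption: P_i = D(K, C_i).
P[1]: D(K, FA) = 85.
P[2]: D(K, 5D) = E8.
P[3]: D(K, A4) = 2F.
P[4]: D(K, D8) = 63.

P[1] = 85, P[2] = E8, P[3] = 2F, P[4] = 63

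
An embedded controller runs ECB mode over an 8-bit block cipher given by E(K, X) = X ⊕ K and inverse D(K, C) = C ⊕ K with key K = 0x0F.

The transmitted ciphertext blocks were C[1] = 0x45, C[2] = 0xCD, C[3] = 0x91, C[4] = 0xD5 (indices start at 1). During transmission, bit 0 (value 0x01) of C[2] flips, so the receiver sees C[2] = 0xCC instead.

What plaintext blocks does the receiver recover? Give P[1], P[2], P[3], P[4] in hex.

ECB decryption: P_i = D(K, C_i).
Only C[2] changed, to 0xCC. In ECB, a change in C_i affects only P_i. Decrypting the received ciphertext:
P[1]: D(K, 0x45) = 0x4A.
P[2]: D(K, 0xCC) = 0xC3.
P[3]: D(K, 0x91) = 0x9E.
P[4]: D(K, 0xD5) = 0xDA.
Blocks that differ from the original plaintext: P[2].

P[1] = 0x4A, P[2] = 0xC3, P[3] = 0x9E, P[4] = 0xDA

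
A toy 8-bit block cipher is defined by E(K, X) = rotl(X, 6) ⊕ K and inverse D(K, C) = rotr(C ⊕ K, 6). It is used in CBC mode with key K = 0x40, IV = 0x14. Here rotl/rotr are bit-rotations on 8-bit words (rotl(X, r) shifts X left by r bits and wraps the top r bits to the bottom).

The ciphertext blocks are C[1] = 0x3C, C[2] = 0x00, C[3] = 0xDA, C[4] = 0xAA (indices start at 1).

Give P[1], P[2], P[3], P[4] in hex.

CBC decryption: P_i = D(K, C_i) ⊕ C_{i−1}, with C_{0} = IV.
P[1]: D(K, 0x3C) = 0xF1; 0xF1 ⊕ 0x14 = 0xE5.
P[2]: D(K, 0x00) = 0x01; 0x01 ⊕ 0x3C = 0x3D.
P[3]: D(K, 0xDA) = 0x6A; 0x6A ⊕ 0x00 = 0x6A.
P[4]: D(K, 0xAA) = 0xAB; 0xAB ⊕ 0xDA = 0x71.

P[1] = 0xE5, P[2] = 0x3D, P[3] = 0x6A, P[4] = 0x71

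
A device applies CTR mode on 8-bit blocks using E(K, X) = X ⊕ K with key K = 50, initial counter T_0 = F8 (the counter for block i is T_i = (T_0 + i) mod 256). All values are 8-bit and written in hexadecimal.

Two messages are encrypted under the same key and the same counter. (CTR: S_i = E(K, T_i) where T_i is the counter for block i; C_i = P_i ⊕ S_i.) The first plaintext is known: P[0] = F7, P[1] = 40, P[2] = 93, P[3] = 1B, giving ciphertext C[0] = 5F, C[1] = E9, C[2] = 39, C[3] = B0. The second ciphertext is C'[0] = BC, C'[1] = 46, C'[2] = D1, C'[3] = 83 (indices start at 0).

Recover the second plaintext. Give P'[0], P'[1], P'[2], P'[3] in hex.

P'[0] = 14, P'[1] = EF, P'[2] = 7B, P'[3] = 28

In CTR with a reused counter, both messages share the same keystream S_i, so C_i ⊕ C'_i = P_i ⊕ P'_i and thus P'_i = P_i ⊕ C_i ⊕ C'_i.
P'[0]: F7 ⊕ 5F ⊕ BC = 14.
P'[1]: 40 ⊕ E9 ⊕ 46 = EF.
P'[2]: 93 ⊕ 39 ⊕ D1 = 7B.
P'[3]: 1B ⊕ B0 ⊕ 83 = 28.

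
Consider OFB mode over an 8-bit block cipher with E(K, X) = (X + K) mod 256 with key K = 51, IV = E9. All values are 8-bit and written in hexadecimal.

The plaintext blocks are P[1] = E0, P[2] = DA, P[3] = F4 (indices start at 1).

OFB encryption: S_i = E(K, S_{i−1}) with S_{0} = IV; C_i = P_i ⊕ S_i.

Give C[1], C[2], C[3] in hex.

C[1] = DA, C[2] = 51, C[3] = 28

C[1]: S = E(K, E9) = 3A; E0 ⊕ 3A = DA.
C[2]: S = E(K, 3A) = 8B; DA ⊕ 8B = 51.
C[3]: S = E(K, 8B) = DC; F4 ⊕ DC = 28.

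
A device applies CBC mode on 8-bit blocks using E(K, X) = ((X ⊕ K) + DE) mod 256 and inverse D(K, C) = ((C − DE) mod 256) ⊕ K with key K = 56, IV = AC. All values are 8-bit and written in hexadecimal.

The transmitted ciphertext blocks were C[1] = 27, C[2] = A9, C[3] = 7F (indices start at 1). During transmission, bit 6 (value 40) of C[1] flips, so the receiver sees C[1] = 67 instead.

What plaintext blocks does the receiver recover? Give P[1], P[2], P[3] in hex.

CBC decryption: P_i = D(K, C_i) ⊕ C_{i−1}, with C_{0} = IV.
Only C[1] changed, to 67. In CBC, a change in C_i garbles P_i and flips the same bit in P_{i+1}. Decrypting the received ciphertext:
P[1]: D(K, 67) = DF; DF ⊕ AC = 73.
P[2]: D(K, A9) = 9D; 9D ⊕ 67 = FA.
P[3]: D(K, 7F) = F7; F7 ⊕ A9 = 5E.
Blocks that differ from the original plaintext: P[1], P[2].

P[1] = 73, P[2] = FA, P[3] = 5E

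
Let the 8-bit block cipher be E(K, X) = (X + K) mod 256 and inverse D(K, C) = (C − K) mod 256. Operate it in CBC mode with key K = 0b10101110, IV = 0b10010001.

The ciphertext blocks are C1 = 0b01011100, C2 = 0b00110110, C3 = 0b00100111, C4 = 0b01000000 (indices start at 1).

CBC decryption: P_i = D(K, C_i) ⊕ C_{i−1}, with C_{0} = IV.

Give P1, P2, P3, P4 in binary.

P1: D(K, 0b01011100) = 0b10101110; 0b10101110 ⊕ 0b10010001 = 0b00111111.
P2: D(K, 0b00110110) = 0b10001000; 0b10001000 ⊕ 0b01011100 = 0b11010100.
P3: D(K, 0b00100111) = 0b01111001; 0b01111001 ⊕ 0b00110110 = 0b01001111.
P4: D(K, 0b01000000) = 0b10010010; 0b10010010 ⊕ 0b00100111 = 0b10110101.

P1 = 0b00111111, P2 = 0b11010100, P3 = 0b01001111, P4 = 0b10110101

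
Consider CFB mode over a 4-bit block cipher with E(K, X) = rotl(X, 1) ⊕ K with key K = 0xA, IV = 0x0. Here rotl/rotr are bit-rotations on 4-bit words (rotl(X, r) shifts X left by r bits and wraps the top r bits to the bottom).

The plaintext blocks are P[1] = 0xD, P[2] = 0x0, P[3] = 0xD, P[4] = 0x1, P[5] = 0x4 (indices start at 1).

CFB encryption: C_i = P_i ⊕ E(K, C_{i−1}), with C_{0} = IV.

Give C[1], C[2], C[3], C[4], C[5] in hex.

C[1]: E(K, 0x0) = 0xA; 0xD ⊕ 0xA = 0x7.
C[2]: E(K, 0x7) = 0x4; 0x0 ⊕ 0x4 = 0x4.
C[3]: E(K, 0x4) = 0x2; 0xD ⊕ 0x2 = 0xF.
C[4]: E(K, 0xF) = 0x5; 0x1 ⊕ 0x5 = 0x4.
C[5]: E(K, 0x4) = 0x2; 0x4 ⊕ 0x2 = 0x6.

C[1] = 0x7, C[2] = 0x4, C[3] = 0xF, C[4] = 0x4, C[5] = 0x6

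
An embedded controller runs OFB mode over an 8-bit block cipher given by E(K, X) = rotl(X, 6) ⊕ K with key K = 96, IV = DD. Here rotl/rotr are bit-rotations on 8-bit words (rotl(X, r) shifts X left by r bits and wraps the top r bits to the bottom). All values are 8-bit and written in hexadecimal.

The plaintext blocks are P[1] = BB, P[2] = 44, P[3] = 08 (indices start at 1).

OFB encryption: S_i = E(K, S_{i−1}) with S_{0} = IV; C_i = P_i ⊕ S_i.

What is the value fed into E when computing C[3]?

EE

C[1]: S = E(K, DD) = E1; BB ⊕ E1 = 5A.
C[2]: S = E(K, E1) = EE; 44 ⊕ EE = AA.
C[3]: S = E(K, EE) = 2D; 08 ⊕ 2D = 25.
So the input to E for block [3] is EE.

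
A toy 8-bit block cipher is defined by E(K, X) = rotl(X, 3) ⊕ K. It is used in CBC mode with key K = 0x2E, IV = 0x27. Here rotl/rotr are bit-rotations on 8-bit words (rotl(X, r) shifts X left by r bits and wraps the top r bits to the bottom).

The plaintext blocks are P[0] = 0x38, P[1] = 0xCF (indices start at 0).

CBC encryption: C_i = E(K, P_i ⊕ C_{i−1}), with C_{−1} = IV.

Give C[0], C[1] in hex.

C[0]: P[0] ⊕ 0x27 = 0x1F; E(K, 0x1F) = 0xD6.
C[1]: P[1] ⊕ 0xD6 = 0x19; E(K, 0x19) = 0xE6.

C[0] = 0xD6, C[1] = 0xE6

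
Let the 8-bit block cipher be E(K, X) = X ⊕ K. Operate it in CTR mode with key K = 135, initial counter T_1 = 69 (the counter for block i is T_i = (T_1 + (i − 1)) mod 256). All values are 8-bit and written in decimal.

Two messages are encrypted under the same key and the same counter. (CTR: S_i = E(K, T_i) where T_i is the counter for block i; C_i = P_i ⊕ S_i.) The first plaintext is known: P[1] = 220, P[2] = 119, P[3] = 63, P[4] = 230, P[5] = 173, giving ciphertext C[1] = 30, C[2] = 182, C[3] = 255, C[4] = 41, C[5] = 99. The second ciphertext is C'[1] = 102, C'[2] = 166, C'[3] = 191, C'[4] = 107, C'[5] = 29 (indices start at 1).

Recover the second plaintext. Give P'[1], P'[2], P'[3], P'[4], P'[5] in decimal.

P'[1] = 164, P'[2] = 103, P'[3] = 127, P'[4] = 164, P'[5] = 211

In CTR with a reused counter, both messages share the same keystream S_i, so C_i ⊕ C'_i = P_i ⊕ P'_i and thus P'_i = P_i ⊕ C_i ⊕ C'_i.
P'[1]: 220 ⊕ 30 ⊕ 102 = 164.
P'[2]: 119 ⊕ 182 ⊕ 166 = 103.
P'[3]: 63 ⊕ 255 ⊕ 191 = 127.
P'[4]: 230 ⊕ 41 ⊕ 107 = 164.
P'[5]: 173 ⊕ 99 ⊕ 29 = 211.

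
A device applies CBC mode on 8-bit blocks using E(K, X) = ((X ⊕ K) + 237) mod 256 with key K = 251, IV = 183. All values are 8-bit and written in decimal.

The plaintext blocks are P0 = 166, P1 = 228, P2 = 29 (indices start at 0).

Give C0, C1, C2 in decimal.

C0 = 215, C1 = 181, C2 = 64

CBC encryption: C_i = E(K, P_i ⊕ C_{i−1}), with C_{−1} = IV.
C0: P0 ⊕ 183 = 17; E(K, 17) = 215.
C1: P1 ⊕ 215 = 51; E(K, 51) = 181.
C2: P2 ⊕ 181 = 168; E(K, 168) = 64.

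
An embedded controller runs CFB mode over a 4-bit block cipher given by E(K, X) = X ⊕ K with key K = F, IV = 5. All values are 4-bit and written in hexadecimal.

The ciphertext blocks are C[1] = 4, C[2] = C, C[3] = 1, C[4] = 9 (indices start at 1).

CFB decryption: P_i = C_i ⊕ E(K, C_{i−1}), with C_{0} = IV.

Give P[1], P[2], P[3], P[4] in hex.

P[1]: E(K, 5) = A; 4 ⊕ A = E.
P[2]: E(K, 4) = B; C ⊕ B = 7.
P[3]: E(K, C) = 3; 1 ⊕ 3 = 2.
P[4]: E(K, 1) = E; 9 ⊕ E = 7.

P[1] = E, P[2] = 7, P[3] = 2, P[4] = 7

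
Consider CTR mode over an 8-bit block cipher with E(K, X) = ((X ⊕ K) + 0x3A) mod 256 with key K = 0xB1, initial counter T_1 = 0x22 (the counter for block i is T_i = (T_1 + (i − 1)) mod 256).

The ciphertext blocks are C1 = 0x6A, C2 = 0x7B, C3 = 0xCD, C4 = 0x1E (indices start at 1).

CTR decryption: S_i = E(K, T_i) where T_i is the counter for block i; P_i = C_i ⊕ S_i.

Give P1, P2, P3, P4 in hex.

P1: T = 0x22, S = E(K, T) = 0xCD; 0x6A ⊕ 0xCD = 0xA7.
P2: T = 0x23, S = E(K, T) = 0xCC; 0x7B ⊕ 0xCC = 0xB7.
P3: T = 0x24, S = E(K, T) = 0xCF; 0xCD ⊕ 0xCF = 0x02.
P4: T = 0x25, S = E(K, T) = 0xCE; 0x1E ⊕ 0xCE = 0xD0.

P1 = 0xA7, P2 = 0xB7, P3 = 0x02, P4 = 0xD0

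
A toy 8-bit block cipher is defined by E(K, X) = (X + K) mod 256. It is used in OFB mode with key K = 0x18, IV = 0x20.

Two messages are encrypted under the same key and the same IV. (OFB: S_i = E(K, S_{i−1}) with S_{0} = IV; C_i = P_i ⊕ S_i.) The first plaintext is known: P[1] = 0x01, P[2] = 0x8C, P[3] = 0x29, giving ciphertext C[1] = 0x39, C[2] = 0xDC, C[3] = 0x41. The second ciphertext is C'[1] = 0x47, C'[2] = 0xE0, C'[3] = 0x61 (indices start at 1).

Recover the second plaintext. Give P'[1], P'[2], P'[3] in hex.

In OFB with a reused IV, both messages share the same keystream S_i, so C_i ⊕ C'_i = P_i ⊕ P'_i and thus P'_i = P_i ⊕ C_i ⊕ C'_i.
P'[1]: 0x01 ⊕ 0x39 ⊕ 0x47 = 0x7F.
P'[2]: 0x8C ⊕ 0xDC ⊕ 0xE0 = 0xB0.
P'[3]: 0x29 ⊕ 0x41 ⊕ 0x61 = 0x09.

P'[1] = 0x7F, P'[2] = 0xB0, P'[3] = 0x09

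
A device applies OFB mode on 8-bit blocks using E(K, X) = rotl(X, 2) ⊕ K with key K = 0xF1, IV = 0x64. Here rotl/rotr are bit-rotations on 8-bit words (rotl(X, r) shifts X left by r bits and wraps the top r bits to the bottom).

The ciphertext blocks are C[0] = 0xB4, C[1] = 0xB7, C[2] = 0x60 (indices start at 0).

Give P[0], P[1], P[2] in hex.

P[0] = 0xD4, P[1] = 0xC7, P[2] = 0x50

OFB decryption: S_i = E(K, S_{i−1}) with S_{−1} = IV; P_i = C_i ⊕ S_i.
P[0]: S = E(K, 0x64) = 0x60; 0xB4 ⊕ 0x60 = 0xD4.
P[1]: S = E(K, 0x60) = 0x70; 0xB7 ⊕ 0x70 = 0xC7.
P[2]: S = E(K, 0x70) = 0x30; 0x60 ⊕ 0x30 = 0x50.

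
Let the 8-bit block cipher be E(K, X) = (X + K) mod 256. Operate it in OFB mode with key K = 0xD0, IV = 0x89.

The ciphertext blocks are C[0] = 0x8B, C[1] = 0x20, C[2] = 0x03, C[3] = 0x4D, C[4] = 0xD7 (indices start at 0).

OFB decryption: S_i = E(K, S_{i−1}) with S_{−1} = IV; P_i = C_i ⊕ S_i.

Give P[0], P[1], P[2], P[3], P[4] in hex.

P[0]: S = E(K, 0x89) = 0x59; 0x8B ⊕ 0x59 = 0xD2.
P[1]: S = E(K, 0x59) = 0x29; 0x20 ⊕ 0x29 = 0x09.
P[2]: S = E(K, 0x29) = 0xF9; 0x03 ⊕ 0xF9 = 0xFA.
P[3]: S = E(K, 0xF9) = 0xC9; 0x4D ⊕ 0xC9 = 0x84.
P[4]: S = E(K, 0xC9) = 0x99; 0xD7 ⊕ 0x99 = 0x4E.

P[0] = 0xD2, P[1] = 0x09, P[2] = 0xFA, P[3] = 0x84, P[4] = 0x4E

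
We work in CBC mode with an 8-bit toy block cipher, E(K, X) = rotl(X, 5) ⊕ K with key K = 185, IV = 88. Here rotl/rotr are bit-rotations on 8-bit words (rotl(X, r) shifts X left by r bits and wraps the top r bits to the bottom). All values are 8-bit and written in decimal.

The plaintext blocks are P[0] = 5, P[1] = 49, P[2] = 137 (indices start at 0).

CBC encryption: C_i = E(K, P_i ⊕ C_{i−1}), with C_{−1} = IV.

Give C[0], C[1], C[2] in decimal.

C[0] = 18, C[1] = 221, C[2] = 51

C[0]: P[0] ⊕ 88 = 93; E(K, 93) = 18.
C[1]: P[1] ⊕ 18 = 35; E(K, 35) = 221.
C[2]: P[2] ⊕ 221 = 84; E(K, 84) = 51.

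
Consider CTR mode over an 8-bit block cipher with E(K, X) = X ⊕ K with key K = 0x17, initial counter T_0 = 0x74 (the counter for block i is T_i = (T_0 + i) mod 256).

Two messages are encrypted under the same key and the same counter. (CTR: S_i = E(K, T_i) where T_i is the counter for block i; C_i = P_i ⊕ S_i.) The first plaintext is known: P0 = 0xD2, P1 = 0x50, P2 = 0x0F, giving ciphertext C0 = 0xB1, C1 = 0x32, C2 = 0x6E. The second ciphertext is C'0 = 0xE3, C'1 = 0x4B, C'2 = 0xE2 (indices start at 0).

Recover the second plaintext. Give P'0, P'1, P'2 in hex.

P'0 = 0x80, P'1 = 0x29, P'2 = 0x83

In CTR with a reused counter, both messages share the same keystream S_i, so C_i ⊕ C'_i = P_i ⊕ P'_i and thus P'_i = P_i ⊕ C_i ⊕ C'_i.
P'0: 0xD2 ⊕ 0xB1 ⊕ 0xE3 = 0x80.
P'1: 0x50 ⊕ 0x32 ⊕ 0x4B = 0x29.
P'2: 0x0F ⊕ 0x6E ⊕ 0xE2 = 0x83.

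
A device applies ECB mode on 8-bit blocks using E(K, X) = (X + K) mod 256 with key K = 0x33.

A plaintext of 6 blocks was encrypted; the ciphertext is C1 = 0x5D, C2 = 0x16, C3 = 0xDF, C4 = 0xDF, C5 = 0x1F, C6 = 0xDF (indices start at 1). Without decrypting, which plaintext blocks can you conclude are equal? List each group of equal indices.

P3 = P4 = P6

ECB encrypts each block independently with the same key, so equal ciphertext blocks imply equal plaintext blocks.
C3 = C4 = C6 = 0xDF, so P3 = P4 = P6.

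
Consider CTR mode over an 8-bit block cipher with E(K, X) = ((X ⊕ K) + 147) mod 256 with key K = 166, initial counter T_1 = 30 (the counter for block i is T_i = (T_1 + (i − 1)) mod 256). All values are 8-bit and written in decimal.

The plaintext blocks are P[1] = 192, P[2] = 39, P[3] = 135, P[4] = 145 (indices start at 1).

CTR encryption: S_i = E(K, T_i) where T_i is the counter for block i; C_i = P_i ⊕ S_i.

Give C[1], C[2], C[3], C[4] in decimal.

C[1]: T = 30, S = E(K, T) = 75; 192 ⊕ 75 = 139.
C[2]: T = 31, S = E(K, T) = 76; 39 ⊕ 76 = 107.
C[3]: T = 32, S = E(K, T) = 25; 135 ⊕ 25 = 158.
C[4]: T = 33, S = E(K, T) = 26; 145 ⊕ 26 = 139.

C[1] = 139, C[2] = 107, C[3] = 158, C[4] = 139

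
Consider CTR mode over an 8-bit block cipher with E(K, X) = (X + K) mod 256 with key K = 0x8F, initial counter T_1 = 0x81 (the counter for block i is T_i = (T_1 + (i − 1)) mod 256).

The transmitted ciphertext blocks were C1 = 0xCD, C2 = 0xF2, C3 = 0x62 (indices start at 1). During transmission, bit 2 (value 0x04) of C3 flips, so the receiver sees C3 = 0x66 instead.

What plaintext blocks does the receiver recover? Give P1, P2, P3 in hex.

P1 = 0xDD, P2 = 0xE3, P3 = 0x74

CTR decryption: S_i = E(K, T_i) where T_i is the counter for block i; P_i = C_i ⊕ S_i.
Only C3 changed, to 0x66. In CTR, a change in C_i flips the same bit in P_i only; the keystream is unaffected. Decrypting the received ciphertext:
P1: T = 0x81, S = E(K, T) = 0x10; 0xCD ⊕ 0x10 = 0xDD.
P2: T = 0x82, S = E(K, T) = 0x11; 0xF2 ⊕ 0x11 = 0xE3.
P3: T = 0x83, S = E(K, T) = 0x12; 0x66 ⊕ 0x12 = 0x74.
Blocks that differ from the original plaintext: P3.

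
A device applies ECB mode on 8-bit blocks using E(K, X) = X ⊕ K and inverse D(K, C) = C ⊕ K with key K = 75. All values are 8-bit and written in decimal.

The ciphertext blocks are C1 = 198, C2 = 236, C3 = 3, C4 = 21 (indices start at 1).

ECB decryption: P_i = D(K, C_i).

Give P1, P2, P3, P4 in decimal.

P1: D(K, 198) = 141.
P2: D(K, 236) = 167.
P3: D(K, 3) = 72.
P4: D(K, 21) = 94.

P1 = 141, P2 = 167, P3 = 72, P4 = 94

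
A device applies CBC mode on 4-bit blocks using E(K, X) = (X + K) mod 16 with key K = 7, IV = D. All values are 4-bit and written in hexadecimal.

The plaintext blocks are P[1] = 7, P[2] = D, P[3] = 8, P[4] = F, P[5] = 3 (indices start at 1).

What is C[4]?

CBC encryption: C_i = E(K, P_i ⊕ C_{i−1}), with C_{0} = IV.
C[1]: P[1] ⊕ D = A; E(K, A) = 1.
C[2]: P[2] ⊕ 1 = C; E(K, C) = 3.
C[3]: P[3] ⊕ 3 = B; E(K, B) = 2.
C[4]: P[4] ⊕ 2 = D; E(K, D) = 4.

C[4] = 4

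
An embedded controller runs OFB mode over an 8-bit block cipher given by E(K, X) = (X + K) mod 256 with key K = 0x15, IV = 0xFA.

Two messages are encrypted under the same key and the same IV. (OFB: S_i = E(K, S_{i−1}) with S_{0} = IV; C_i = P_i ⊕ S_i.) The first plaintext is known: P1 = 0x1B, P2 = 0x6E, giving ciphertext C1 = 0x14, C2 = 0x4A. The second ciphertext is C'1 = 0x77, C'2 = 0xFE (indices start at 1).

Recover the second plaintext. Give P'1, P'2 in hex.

In OFB with a reused IV, both messages share the same keystream S_i, so C_i ⊕ C'_i = P_i ⊕ P'_i and thus P'_i = P_i ⊕ C_i ⊕ C'_i.
P'1: 0x1B ⊕ 0x14 ⊕ 0x77 = 0x78.
P'2: 0x6E ⊕ 0x4A ⊕ 0xFE = 0xDA.

P'1 = 0x78, P'2 = 0xDA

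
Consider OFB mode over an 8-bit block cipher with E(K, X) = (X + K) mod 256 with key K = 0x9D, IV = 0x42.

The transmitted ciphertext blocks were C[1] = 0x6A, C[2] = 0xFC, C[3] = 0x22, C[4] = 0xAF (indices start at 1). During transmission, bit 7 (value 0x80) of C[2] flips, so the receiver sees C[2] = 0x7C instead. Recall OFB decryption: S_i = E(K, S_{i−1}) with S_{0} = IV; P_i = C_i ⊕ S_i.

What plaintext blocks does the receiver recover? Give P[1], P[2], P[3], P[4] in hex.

P[1] = 0xB5, P[2] = 0x00, P[3] = 0x3B, P[4] = 0x19

Only C[2] changed, to 0x7C. In OFB, a change in C_i flips the same bit in P_i only; the keystream is unaffected. Decrypting the received ciphertext:
P[1]: S = E(K, 0x42) = 0xDF; 0x6A ⊕ 0xDF = 0xB5.
P[2]: S = E(K, 0xDF) = 0x7C; 0x7C ⊕ 0x7C = 0x00.
P[3]: S = E(K, 0x7C) = 0x19; 0x22 ⊕ 0x19 = 0x3B.
P[4]: S = E(K, 0x19) = 0xB6; 0xAF ⊕ 0xB6 = 0x19.
Blocks that differ from the original plaintext: P[2].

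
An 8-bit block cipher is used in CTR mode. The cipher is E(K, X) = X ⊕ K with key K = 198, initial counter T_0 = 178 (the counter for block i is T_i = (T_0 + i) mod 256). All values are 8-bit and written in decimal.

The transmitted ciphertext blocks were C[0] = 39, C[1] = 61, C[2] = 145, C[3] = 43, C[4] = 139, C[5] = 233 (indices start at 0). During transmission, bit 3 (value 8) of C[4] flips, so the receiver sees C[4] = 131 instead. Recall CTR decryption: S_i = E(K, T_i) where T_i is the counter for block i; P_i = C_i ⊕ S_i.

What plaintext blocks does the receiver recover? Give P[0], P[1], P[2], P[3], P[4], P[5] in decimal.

P[0] = 83, P[1] = 72, P[2] = 227, P[3] = 88, P[4] = 243, P[5] = 152

Only C[4] changed, to 131. In CTR, a change in C_i flips the same bit in P_i only; the keystream is unaffected. Decrypting the received ciphertext:
P[0]: T = 178, S = E(K, T) = 116; 39 ⊕ 116 = 83.
P[1]: T = 179, S = E(K, T) = 117; 61 ⊕ 117 = 72.
P[2]: T = 180, S = E(K, T) = 114; 145 ⊕ 114 = 227.
P[3]: T = 181, S = E(K, T) = 115; 43 ⊕ 115 = 88.
P[4]: T = 182, S = E(K, T) = 112; 131 ⊕ 112 = 243.
P[5]: T = 183, S = E(K, T) = 113; 233 ⊕ 113 = 152.
Blocks that differ from the original plaintext: P[4].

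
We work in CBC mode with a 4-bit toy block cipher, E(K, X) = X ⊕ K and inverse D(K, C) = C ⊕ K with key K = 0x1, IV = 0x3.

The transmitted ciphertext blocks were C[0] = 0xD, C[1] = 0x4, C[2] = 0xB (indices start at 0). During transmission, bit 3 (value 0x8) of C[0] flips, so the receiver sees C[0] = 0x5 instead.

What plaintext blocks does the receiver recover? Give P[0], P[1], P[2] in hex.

P[0] = 0x7, P[1] = 0x0, P[2] = 0xE

CBC decryption: P_i = D(K, C_i) ⊕ C_{i−1}, with C_{−1} = IV.
Only C[0] changed, to 0x5. In CBC, a change in C_i garbles P_i and flips the same bit in P_{i+1}. Decrypting the received ciphertext:
P[0]: D(K, 0x5) = 0x4; 0x4 ⊕ 0x3 = 0x7.
P[1]: D(K, 0x4) = 0x5; 0x5 ⊕ 0x5 = 0x0.
P[2]: D(K, 0xB) = 0xA; 0xA ⊕ 0x4 = 0xE.
Blocks that differ from the original plaintext: P[0], P[1].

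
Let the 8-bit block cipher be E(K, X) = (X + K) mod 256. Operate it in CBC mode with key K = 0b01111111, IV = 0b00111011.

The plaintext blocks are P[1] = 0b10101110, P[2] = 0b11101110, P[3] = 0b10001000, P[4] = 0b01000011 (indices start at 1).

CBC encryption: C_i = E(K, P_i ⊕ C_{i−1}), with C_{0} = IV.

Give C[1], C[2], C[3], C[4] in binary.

C[1] = 0b00010100, C[2] = 0b01111001, C[3] = 0b01110000, C[4] = 0b10110010

C[1]: P[1] ⊕ 0b00111011 = 0b10010101; E(K, 0b10010101) = 0b00010100.
C[2]: P[2] ⊕ 0b00010100 = 0b11111010; E(K, 0b11111010) = 0b01111001.
C[3]: P[3] ⊕ 0b01111001 = 0b11110001; E(K, 0b11110001) = 0b01110000.
C[4]: P[4] ⊕ 0b01110000 = 0b00110011; E(K, 0b00110011) = 0b10110010.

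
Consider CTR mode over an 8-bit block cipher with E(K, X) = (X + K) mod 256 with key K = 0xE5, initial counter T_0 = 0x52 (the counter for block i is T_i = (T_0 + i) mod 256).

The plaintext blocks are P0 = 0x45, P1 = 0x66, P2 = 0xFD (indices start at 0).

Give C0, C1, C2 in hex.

CTR encryption: S_i = E(K, T_i) where T_i is the counter for block i; C_i = P_i ⊕ S_i.
C0: T = 0x52, S = E(K, T) = 0x37; 0x45 ⊕ 0x37 = 0x72.
C1: T = 0x53, S = E(K, T) = 0x38; 0x66 ⊕ 0x38 = 0x5E.
C2: T = 0x54, S = E(K, T) = 0x39; 0xFD ⊕ 0x39 = 0xC4.

C0 = 0x72, C1 = 0x5E, C2 = 0xC4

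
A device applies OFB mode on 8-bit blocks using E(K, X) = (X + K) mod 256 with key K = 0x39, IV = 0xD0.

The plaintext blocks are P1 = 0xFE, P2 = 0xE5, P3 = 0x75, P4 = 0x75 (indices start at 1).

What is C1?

C1 = 0xF7

OFB encryption: S_i = E(K, S_{i−1}) with S_{0} = IV; C_i = P_i ⊕ S_i.
C1: S = E(K, 0xD0) = 0x09; 0xFE ⊕ 0x09 = 0xF7.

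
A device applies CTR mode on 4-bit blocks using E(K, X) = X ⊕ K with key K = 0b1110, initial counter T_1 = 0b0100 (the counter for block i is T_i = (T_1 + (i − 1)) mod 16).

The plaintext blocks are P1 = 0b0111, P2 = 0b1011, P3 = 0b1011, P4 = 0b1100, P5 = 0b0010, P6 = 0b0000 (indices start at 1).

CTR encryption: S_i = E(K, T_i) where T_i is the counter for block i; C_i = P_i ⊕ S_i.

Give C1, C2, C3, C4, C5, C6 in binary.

C1: T = 0b0100, S = E(K, T) = 0b1010; 0b0111 ⊕ 0b1010 = 0b1101.
C2: T = 0b0101, S = E(K, T) = 0b1011; 0b1011 ⊕ 0b1011 = 0b0000.
C3: T = 0b0110, S = E(K, T) = 0b1000; 0b1011 ⊕ 0b1000 = 0b0011.
C4: T = 0b0111, S = E(K, T) = 0b1001; 0b1100 ⊕ 0b1001 = 0b0101.
C5: T = 0b1000, S = E(K, T) = 0b0110; 0b0010 ⊕ 0b0110 = 0b0100.
C6: T = 0b1001, S = E(K, T) = 0b0111; 0b0000 ⊕ 0b0111 = 0b0111.

C1 = 0b1101, C2 = 0b0000, C3 = 0b0011, C4 = 0b0101, C5 = 0b0100, C6 = 0b0111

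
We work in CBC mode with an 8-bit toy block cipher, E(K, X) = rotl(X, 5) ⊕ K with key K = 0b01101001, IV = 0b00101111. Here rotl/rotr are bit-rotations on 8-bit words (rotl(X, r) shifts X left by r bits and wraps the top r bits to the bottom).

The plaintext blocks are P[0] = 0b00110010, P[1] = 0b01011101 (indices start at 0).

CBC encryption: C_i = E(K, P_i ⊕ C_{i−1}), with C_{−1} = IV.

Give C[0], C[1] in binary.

C[0]: P[0] ⊕ 0b00101111 = 0b00011101; E(K, 0b00011101) = 0b11001010.
C[1]: P[1] ⊕ 0b11001010 = 0b10010111; E(K, 0b10010111) = 0b10011011.

C[0] = 0b11001010, C[1] = 0b10011011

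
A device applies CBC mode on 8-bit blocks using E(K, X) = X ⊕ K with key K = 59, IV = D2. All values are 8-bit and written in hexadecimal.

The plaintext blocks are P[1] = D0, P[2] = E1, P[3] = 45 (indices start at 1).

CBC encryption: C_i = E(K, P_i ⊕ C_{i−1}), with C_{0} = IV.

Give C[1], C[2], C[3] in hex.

C[1] = 5B, C[2] = E3, C[3] = FF

C[1]: P[1] ⊕ D2 = 02; E(K, 02) = 5B.
C[2]: P[2] ⊕ 5B = BA; E(K, BA) = E3.
C[3]: P[3] ⊕ E3 = A6; E(K, A6) = FF.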